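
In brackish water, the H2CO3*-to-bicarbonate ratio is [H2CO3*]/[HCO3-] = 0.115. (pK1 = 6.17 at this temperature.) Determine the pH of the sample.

From K1 = [H⁺][HCO3-]/[H2CO3*]:  pH = pK1 − log₁₀([H2CO3*]/[HCO3-])
log₁₀(0.115) = -0.939
pH = 6.17 − (-0.939) = 7.11

pH = 7.11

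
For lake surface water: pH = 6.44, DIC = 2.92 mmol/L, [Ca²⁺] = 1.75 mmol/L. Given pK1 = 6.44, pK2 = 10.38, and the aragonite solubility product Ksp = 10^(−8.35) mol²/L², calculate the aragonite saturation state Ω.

Ω = 0.0657

α₂ = 1 / (1 + [H⁺]/K2 + [H⁺]²/(K1K2)) = 1 / (1 + 10^+3.94 + 10^+3.94)
   = 1 / (1 + 8709.6 + 8709.6) = 1/1.7420×10^4 = 5.740×10^-5
[CO3²⁻] = α₂ × DIC = 5.740×10^-5 × 2.92 = 0.0001676 mmol/L = 0.1676 μmol/L
Ksp = 10^(−8.35) = 4.467×10^-9
Ω = [Ca²⁺][CO3²⁻]/Ksp = (1.75×10^-3)(1.676×10^-7) / 4.467×10^-9 = 0.0657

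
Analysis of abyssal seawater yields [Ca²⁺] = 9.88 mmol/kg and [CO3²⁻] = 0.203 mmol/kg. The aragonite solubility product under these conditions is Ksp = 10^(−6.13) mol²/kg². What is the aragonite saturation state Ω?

Ksp = 10^(−6.13) = 7.413×10^-7
Ω = [Ca²⁺][CO3²⁻]/Ksp = (9.88×10^-3)(0.203×10^-3) / 7.413×10^-7 = 2.71

Ω = 2.71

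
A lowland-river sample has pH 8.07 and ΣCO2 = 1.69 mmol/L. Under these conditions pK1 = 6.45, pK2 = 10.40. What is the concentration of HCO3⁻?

α₁ = 1 / (1 + [H⁺]/K1 + K2/[H⁺]) = 1 / (1 + 10^-1.62 + 10^-2.33)
   = 1 / (1 + 0.023988 + 0.0046774) = 1/1.0287 = 0.9721
[HCO3⁻] = α₁ × DIC = 0.9721 × 1.69 = 1.64 mmol/L

[HCO3⁻] = 1.64 mmol/L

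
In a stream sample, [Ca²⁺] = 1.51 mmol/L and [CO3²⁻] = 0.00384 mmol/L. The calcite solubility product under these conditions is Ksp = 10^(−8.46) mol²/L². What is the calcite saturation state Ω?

Ω = 1.67

Ksp = 10^(−8.46) = 3.467×10^-9
Ω = [Ca²⁺][CO3²⁻]/Ksp = (1.51×10^-3)(0.00384×10^-3) / 3.467×10^-9 = 1.67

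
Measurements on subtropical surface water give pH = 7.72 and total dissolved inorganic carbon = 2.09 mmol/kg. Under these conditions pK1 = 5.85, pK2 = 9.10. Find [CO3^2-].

[CO3²⁻] = 0.0826 mmol/kg

α₂ = 1 / (1 + [H⁺]/K2 + [H⁺]²/(K1K2)) = 1 / (1 + 10^+1.38 + 10^-0.49)
   = 1 / (1 + 23.988 + 0.32359) = 1/25.312 = 0.03951
[CO3²⁻] = α₂ × DIC = 0.03951 × 2.09 = 0.0826 mmol/kg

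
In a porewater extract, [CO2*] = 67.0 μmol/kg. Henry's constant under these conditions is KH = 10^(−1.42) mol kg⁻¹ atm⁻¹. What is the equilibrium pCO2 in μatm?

KH = 10^(−1.42) = 3.802×10^-2 mol kg⁻¹ atm⁻¹
pCO2 = [CO2*]/KH = 67.0×10^-6 / 3.802×10^-2 = 1.76×10^-3 atm = 1760 μatm

pCO2 = 1760 μatm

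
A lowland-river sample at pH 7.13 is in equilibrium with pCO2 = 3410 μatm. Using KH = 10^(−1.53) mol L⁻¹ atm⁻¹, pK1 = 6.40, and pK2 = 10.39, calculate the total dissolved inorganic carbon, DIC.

[CO2*] = KH · pCO2 = 10^(−1.53) × 3410×10^-6 = 1.006×10^-4 mol/L
α₀ = 1/(1 + K1/[H⁺] + K1K2/[H⁺]²) = 1/(1 + 10^+0.73 + 10^-2.53) = 0.1569
DIC = [CO2*]/α₀ = 1.006×10^-4 / 0.1569 = 0.641 mmol/L

DIC = 0.641 mmol/L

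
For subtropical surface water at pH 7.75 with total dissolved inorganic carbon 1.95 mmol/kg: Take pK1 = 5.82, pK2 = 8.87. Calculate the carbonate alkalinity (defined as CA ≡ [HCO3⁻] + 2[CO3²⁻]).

CA = 2.06 mmol/kg

CA = [HCO3⁻] + 2[CO3²⁻] = (α₁ + 2α₂)·DIC
At pH 7.75: [H⁺]/K1 = 10^-1.93 = 0.011749, K2/[H⁺] = 10^-1.12 = 0.075858
α₁ = 1/(1 + 0.011749 + 0.075858) = 1/1.0876 = 0.9194; α₂ = α₁·K2/[H⁺] = 0.06975
α₁ + 2α₂ = 1.0589
CA = 1.0589 × 1.95 = 2.06 mmol/kg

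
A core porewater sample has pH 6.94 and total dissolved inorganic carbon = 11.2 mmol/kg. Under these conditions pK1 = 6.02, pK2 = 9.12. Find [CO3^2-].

α₂ = 1 / (1 + [H⁺]/K2 + [H⁺]²/(K1K2)) = 1 / (1 + 10^+2.18 + 10^+1.26)
   = 1 / (1 + 151.36 + 18.197) = 1/170.55 = 0.005863
[CO3²⁻] = α₂ × DIC = 0.005863 × 11.2 = 0.0657 mmol/kg

[CO3²⁻] = 0.0657 mmol/kg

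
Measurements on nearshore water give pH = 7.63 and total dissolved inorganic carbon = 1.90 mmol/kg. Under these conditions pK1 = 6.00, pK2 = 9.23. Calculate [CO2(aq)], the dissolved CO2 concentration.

[CO2*] = 0.0425 mmol/kg

α₀ = 1 / (1 + K1/[H⁺] + K1K2/[H⁺]²) = 1 / (1 + 10^+1.63 + 10^+0.03)
   = 1 / (1 + 42.658 + 1.0715) = 1/44.729 = 0.02236
[CO2*] = α₀ × DIC = 0.02236 × 1.90 = 0.0425 mmol/kg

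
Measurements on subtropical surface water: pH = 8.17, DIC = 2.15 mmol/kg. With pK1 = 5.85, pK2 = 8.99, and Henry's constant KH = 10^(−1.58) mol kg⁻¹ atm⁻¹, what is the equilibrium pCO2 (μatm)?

pCO2 = 338 μatm

α₀ = 1 / (1 + K1/[H⁺] + K1K2/[H⁺]²) = 1 / (1 + 10^+2.32 + 10^+1.50)
   = 1 / (1 + 208.93 + 31.623) = 1/241.55 = 0.004140
[CO2*] = α₀ × DIC = 0.004140 × 2.15 = 0.008901 mmol/kg = 8.901 μmol/kg
pCO2 = [CO2*]/KH = 8.901×10^-6 / 2.630×10^-2 = 338 μatm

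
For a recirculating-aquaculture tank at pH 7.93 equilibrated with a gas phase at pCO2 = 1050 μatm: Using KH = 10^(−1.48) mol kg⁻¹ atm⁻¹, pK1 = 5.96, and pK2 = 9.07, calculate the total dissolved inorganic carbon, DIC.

[CO2*] = KH · pCO2 = 10^(−1.48) × 1050×10^-6 = 3.477×10^-5 mol/kg
α₀ = 1/(1 + K1/[H⁺] + K1K2/[H⁺]²) = 1/(1 + 10^+1.97 + 10^+0.83) = 0.009893
DIC = [CO2*]/α₀ = 3.477×10^-5 / 0.009893 = 3.51 mmol/kg

DIC = 3.51 mmol/kg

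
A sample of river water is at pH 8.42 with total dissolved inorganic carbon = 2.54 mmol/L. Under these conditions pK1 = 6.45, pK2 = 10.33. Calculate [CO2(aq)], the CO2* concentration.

[CO2*] = 0.0266 mmol/L

α₀ = 1 / (1 + K1/[H⁺] + K1K2/[H⁺]²) = 1 / (1 + 10^+1.97 + 10^+0.06)
   = 1 / (1 + 93.325 + 1.1482) = 1/95.474 = 0.01047
[CO2*] = α₀ × DIC = 0.01047 × 2.54 = 0.0266 mmol/L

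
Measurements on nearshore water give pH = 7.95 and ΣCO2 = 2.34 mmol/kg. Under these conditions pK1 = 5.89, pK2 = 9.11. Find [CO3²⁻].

α₂ = 1 / (1 + [H⁺]/K2 + [H⁺]²/(K1K2)) = 1 / (1 + 10^+1.16 + 10^-0.90)
   = 1 / (1 + 14.454 + 0.12589) = 1/15.580 = 0.06418
[CO3²⁻] = α₂ × DIC = 0.06418 × 2.34 = 0.150 mmol/kg

[CO3²⁻] = 0.150 mmol/kg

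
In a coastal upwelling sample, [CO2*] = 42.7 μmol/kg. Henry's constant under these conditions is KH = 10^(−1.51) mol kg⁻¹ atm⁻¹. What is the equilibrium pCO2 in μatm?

KH = 10^(−1.51) = 3.090×10^-2 mol kg⁻¹ atm⁻¹
pCO2 = [CO2*]/KH = 42.7×10^-6 / 3.090×10^-2 = 1.38×10^-3 atm = 1380 μatm

pCO2 = 1380 μatm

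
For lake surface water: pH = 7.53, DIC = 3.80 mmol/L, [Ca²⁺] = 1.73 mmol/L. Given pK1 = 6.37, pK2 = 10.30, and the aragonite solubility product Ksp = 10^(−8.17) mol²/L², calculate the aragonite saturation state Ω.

Ω = 1.54

α₂ = 1 / (1 + [H⁺]/K2 + [H⁺]²/(K1K2)) = 1 / (1 + 10^+2.77 + 10^+1.61)
   = 1 / (1 + 588.84 + 40.738) = 1/630.58 = 0.001586
[CO3²⁻] = α₂ × DIC = 0.001586 × 3.80 = 0.006026 mmol/L = 6.026 μmol/L
Ksp = 10^(−8.17) = 6.761×10^-9
Ω = [Ca²⁺][CO3²⁻]/Ksp = (1.73×10^-3)(6.026×10^-6) / 6.761×10^-9 = 1.54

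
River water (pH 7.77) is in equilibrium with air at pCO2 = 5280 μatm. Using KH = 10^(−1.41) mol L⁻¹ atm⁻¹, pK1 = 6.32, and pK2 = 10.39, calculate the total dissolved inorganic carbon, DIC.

DIC = 6.01 mmol/L

[CO2*] = KH · pCO2 = 10^(−1.41) × 5280×10^-6 = 2.054×10^-4 mol/L
α₀ = 1/(1 + K1/[H⁺] + K1K2/[H⁺]²) = 1/(1 + 10^+1.45 + 10^-1.17) = 0.03419
DIC = [CO2*]/α₀ = 2.054×10^-4 / 0.03419 = 6.01 mmol/L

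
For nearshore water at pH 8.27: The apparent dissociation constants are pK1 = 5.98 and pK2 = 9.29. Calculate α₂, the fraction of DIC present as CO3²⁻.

α₂ = 0.0868

α₂ = 1 / (1 + [H⁺]/K2 + [H⁺]²/(K1K2)) = 1 / (1 + 10^+1.02 + 10^-1.27)
   = 1 / (1 + 10.471 + 0.053703) = 1/11.525 = 0.08677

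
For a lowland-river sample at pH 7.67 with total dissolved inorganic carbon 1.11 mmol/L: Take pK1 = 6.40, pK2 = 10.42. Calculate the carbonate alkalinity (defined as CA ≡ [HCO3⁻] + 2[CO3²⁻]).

CA = 1.06 mmol/L

CA = [HCO3⁻] + 2[CO3²⁻] = (α₁ + 2α₂)·DIC
At pH 7.67: [H⁺]/K1 = 10^-1.27 = 0.053703, K2/[H⁺] = 10^-2.75 = 0.0017783
α₁ = 1/(1 + 0.053703 + 0.0017783) = 1/1.0555 = 0.9474; α₂ = α₁·K2/[H⁺] = 0.001685
α₁ + 2α₂ = 0.9508
CA = 0.9508 × 1.11 = 1.06 mmol/L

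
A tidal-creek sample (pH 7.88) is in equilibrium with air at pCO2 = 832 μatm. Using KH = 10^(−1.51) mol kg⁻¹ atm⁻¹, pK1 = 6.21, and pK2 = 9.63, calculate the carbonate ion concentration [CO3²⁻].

[CO3²⁻] = 0.0214 mmol/kg

[CO2*] = KH · pCO2 = 10^(−1.51) × 832×10^-6 = 2.571×10^-5 mol/kg
α₀ = 1/(1 + K1/[H⁺] + K1K2/[H⁺]²) = 1/(1 + 10^+1.67 + 10^-0.08) = 0.02057
DIC = [CO2*]/α₀ = 2.571×10^-5 / 0.02057 = 1.250 mmol/kg
[CO3²⁻] = α₂·DIC; α₂ = 0.01711, so [CO3²⁻] = 0.01711 × 1.250 = 0.0214 mmol/kg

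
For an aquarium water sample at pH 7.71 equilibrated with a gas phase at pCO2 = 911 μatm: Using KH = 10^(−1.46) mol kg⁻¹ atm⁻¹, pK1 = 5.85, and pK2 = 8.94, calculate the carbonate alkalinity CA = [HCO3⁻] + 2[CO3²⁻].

CA = 2.56 mmol/kg

[CO2*] = KH · pCO2 = 10^(−1.46) × 911×10^-6 = 3.159×10^-5 mol/kg
α₀ = 1/(1 + K1/[H⁺] + K1K2/[H⁺]²) = 1/(1 + 10^+1.86 + 10^+0.63) = 0.01287
DIC = [CO2*]/α₀ = 3.159×10^-5 / 0.01287 = 2.455 mmol/kg
CA = (α₁ + 2α₂)·DIC = (0.9322 + 2×0.05489) × 2.455 = 2.56 mmol/kg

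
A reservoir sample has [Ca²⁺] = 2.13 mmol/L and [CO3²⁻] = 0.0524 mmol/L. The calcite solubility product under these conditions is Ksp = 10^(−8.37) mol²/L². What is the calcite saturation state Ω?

Ω = 26.2

Ksp = 10^(−8.37) = 4.266×10^-9
Ω = [Ca²⁺][CO3²⁻]/Ksp = (2.13×10^-3)(0.0524×10^-3) / 4.266×10^-9 = 26.2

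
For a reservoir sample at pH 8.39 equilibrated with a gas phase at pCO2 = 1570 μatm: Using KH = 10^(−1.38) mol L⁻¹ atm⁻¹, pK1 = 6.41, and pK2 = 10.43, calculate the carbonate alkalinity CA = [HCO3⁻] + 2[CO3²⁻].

CA = 6.36 mmol/L

[CO2*] = KH · pCO2 = 10^(−1.38) × 1570×10^-6 = 6.545×10^-5 mol/L
α₀ = 1/(1 + K1/[H⁺] + K1K2/[H⁺]²) = 1/(1 + 10^+1.98 + 10^-0.06) = 0.01027
DIC = [CO2*]/α₀ = 6.545×10^-5 / 0.01027 = 6.373 mmol/L
CA = (α₁ + 2α₂)·DIC = (0.9808 + 2×0.008945) × 6.373 = 6.36 mmol/L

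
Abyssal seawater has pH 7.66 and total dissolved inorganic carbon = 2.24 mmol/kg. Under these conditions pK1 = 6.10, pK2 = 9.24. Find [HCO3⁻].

[HCO3⁻] = 2.13 mmol/kg

α₁ = 1 / (1 + [H⁺]/K1 + K2/[H⁺]) = 1 / (1 + 10^-1.56 + 10^-1.58)
   = 1 / (1 + 0.027542 + 0.026303) = 1/1.0538 = 0.9489
[HCO3⁻] = α₁ × DIC = 0.9489 × 2.24 = 2.13 mmol/kg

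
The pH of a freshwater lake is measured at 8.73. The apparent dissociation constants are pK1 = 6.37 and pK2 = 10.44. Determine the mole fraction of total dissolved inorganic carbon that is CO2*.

α₀ = 0.00426

α₀ = 1 / (1 + K1/[H⁺] + K1K2/[H⁺]²) = 1 / (1 + 10^+2.36 + 10^+0.65)
   = 1 / (1 + 229.09 + 4.4668) = 1/234.55 = 0.004263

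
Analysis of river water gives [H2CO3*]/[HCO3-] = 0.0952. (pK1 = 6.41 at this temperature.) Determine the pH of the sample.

From K1 = [H⁺][HCO3-]/[H2CO3*]:  pH = pK1 − log₁₀([H2CO3*]/[HCO3-])
log₁₀(0.0952) = -1.021
pH = 6.41 − (-1.021) = 7.43

pH = 7.43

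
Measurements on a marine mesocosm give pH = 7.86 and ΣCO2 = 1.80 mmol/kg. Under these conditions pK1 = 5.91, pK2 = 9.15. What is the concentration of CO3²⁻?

[CO3²⁻] = 0.0869 mmol/kg

α₂ = 1 / (1 + [H⁺]/K2 + [H⁺]²/(K1K2)) = 1 / (1 + 10^+1.29 + 10^-0.66)
   = 1 / (1 + 19.498 + 0.21878) = 1/20.717 = 0.04827
[CO3²⁻] = α₂ × DIC = 0.04827 × 1.80 = 0.0869 mmol/kg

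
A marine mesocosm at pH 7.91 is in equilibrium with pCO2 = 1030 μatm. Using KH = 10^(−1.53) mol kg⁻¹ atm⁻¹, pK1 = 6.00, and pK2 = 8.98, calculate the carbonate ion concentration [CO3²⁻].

[CO2*] = KH · pCO2 = 10^(−1.53) × 1030×10^-6 = 3.040×10^-5 mol/kg
α₀ = 1/(1 + K1/[H⁺] + K1K2/[H⁺]²) = 1/(1 + 10^+1.91 + 10^+0.84) = 0.01121
DIC = [CO2*]/α₀ = 3.040×10^-5 / 0.01121 = 2.711 mmol/kg
[CO3²⁻] = α₂·DIC; α₂ = 0.07756, so [CO3²⁻] = 0.07756 × 2.711 = 0.210 mmol/kg

[CO3²⁻] = 0.210 mmol/kg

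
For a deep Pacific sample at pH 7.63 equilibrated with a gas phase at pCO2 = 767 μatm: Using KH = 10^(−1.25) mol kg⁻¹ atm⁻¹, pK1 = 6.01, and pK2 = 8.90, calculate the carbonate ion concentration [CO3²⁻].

[CO3²⁻] = 0.0966 mmol/kg

[CO2*] = KH · pCO2 = 10^(−1.25) × 767×10^-6 = 4.313×10^-5 mol/kg
α₀ = 1/(1 + K1/[H⁺] + K1K2/[H⁺]²) = 1/(1 + 10^+1.62 + 10^+0.35) = 0.02226
DIC = [CO2*]/α₀ = 4.313×10^-5 / 0.02226 = 1.938 mmol/kg
[CO3²⁻] = α₂·DIC; α₂ = 0.04983, so [CO3²⁻] = 0.04983 × 1.938 = 0.0966 mmol/kg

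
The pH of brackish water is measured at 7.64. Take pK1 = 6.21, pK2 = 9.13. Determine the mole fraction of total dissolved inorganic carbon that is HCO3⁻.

α₁ = 0.935

α₁ = 1 / (1 + [H⁺]/K1 + K2/[H⁺]) = 1 / (1 + 10^-1.43 + 10^-1.49)
   = 1 / (1 + 0.037154 + 0.032359) = 1/1.0695 = 0.9350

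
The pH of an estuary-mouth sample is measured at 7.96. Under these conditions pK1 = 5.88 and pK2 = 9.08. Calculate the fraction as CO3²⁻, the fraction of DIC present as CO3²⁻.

α₂ = 0.0700

α₂ = 1 / (1 + [H⁺]/K2 + [H⁺]²/(K1K2)) = 1 / (1 + 10^+1.12 + 10^-0.96)
   = 1 / (1 + 13.183 + 0.10965) = 1/14.292 = 0.06997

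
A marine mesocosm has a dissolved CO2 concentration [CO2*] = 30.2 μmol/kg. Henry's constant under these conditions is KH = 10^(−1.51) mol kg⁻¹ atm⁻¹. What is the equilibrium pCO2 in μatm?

KH = 10^(−1.51) = 3.090×10^-2 mol kg⁻¹ atm⁻¹
pCO2 = [CO2*]/KH = 30.2×10^-6 / 3.090×10^-2 = 9.77×10^-4 atm = 977 μatm

pCO2 = 977 μatm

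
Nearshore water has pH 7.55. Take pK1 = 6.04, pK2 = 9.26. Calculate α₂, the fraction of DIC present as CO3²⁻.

α₂ = 0.0186

α₂ = 1 / (1 + [H⁺]/K2 + [H⁺]²/(K1K2)) = 1 / (1 + 10^+1.71 + 10^+0.20)
   = 1 / (1 + 51.286 + 1.5849) = 1/53.871 = 0.01856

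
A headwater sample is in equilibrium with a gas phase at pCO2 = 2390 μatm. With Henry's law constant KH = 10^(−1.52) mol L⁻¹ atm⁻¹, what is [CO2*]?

KH = 10^(−1.52) = 3.020×10^-2 mol L⁻¹ atm⁻¹
[CO2*] = KH · pCO2 = 3.020×10^-2 × 2390×10^-6 atm = 7.22×10^-5 mol/L

[CO2*] = 72.2 μmol/L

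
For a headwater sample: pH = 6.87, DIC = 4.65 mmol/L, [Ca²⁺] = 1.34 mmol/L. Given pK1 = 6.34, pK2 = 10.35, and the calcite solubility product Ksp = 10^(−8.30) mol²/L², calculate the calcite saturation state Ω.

Ω = 0.318

α₂ = 1 / (1 + [H⁺]/K2 + [H⁺]²/(K1K2)) = 1 / (1 + 10^+3.48 + 10^+2.95)
   = 1 / (1 + 3020.0 + 891.25) = 1/3912.2 = 0.0002556
[CO3²⁻] = α₂ × DIC = 0.0002556 × 4.65 = 0.001189 mmol/L = 1.189 μmol/L
Ksp = 10^(−8.30) = 5.012×10^-9
Ω = [Ca²⁺][CO3²⁻]/Ksp = (1.34×10^-3)(1.189×10^-6) / 5.012×10^-9 = 0.318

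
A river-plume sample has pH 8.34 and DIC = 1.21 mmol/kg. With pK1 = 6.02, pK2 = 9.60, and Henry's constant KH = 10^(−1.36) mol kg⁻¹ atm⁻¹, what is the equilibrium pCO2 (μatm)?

pCO2 = 125 μatm

α₀ = 1 / (1 + K1/[H⁺] + K1K2/[H⁺]²) = 1 / (1 + 10^+2.32 + 10^+1.06)
   = 1 / (1 + 208.93 + 11.482) = 1/221.41 = 0.004516
[CO2*] = α₀ × DIC = 0.004516 × 1.21 = 0.005465 mmol/kg = 5.465 μmol/kg
pCO2 = [CO2*]/KH = 5.465×10^-6 / 4.365×10^-2 = 125 μatm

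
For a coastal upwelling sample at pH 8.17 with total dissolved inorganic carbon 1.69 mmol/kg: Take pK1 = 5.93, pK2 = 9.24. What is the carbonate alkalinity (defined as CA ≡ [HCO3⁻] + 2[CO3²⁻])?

CA = 1.81 mmol/kg

CA = [HCO3⁻] + 2[CO3²⁻] = (α₁ + 2α₂)·DIC
At pH 8.17: [H⁺]/K1 = 10^-2.24 = 0.0057544, K2/[H⁺] = 10^-1.07 = 0.085114
α₁ = 1/(1 + 0.0057544 + 0.085114) = 1/1.0909 = 0.9167; α₂ = α₁·K2/[H⁺] = 0.07802
α₁ + 2α₂ = 1.0727
CA = 1.0727 × 1.69 = 1.81 mmol/kg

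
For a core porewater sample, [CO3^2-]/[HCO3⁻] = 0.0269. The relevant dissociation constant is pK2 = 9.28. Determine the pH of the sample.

pH = 7.71

From K2 = [H⁺][CO3^2-]/[HCO3⁻]:  pH = pK2 + log₁₀([CO3^2-]/[HCO3⁻])
log₁₀(0.0269) = -1.570
pH = 9.28 + (-1.570) = 7.71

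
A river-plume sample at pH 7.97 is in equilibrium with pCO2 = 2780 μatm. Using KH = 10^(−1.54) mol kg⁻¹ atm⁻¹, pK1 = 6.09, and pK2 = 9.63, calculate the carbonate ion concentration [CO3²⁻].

[CO3²⁻] = 0.133 mmol/kg

[CO2*] = KH · pCO2 = 10^(−1.54) × 2780×10^-6 = 8.018×10^-5 mol/kg
α₀ = 1/(1 + K1/[H⁺] + K1K2/[H⁺]²) = 1/(1 + 10^+1.88 + 10^+0.22) = 0.01274
DIC = [CO2*]/α₀ = 8.018×10^-5 / 0.01274 = 6.295 mmol/kg
[CO3²⁻] = α₂·DIC; α₂ = 0.02114, so [CO3²⁻] = 0.02114 × 6.295 = 0.133 mmol/kg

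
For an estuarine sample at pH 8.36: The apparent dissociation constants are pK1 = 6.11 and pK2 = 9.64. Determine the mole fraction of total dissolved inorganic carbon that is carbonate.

α₂ = 1 / (1 + [H⁺]/K2 + [H⁺]²/(K1K2)) = 1 / (1 + 10^+1.28 + 10^-0.97)
   = 1 / (1 + 19.055 + 0.10715) = 1/20.162 = 0.04960

α₂ = 0.0496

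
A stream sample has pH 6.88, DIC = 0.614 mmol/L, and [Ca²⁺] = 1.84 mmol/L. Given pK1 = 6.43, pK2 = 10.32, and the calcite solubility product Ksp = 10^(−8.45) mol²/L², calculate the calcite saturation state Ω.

Ω = 0.0853

α₂ = 1 / (1 + [H⁺]/K2 + [H⁺]²/(K1K2)) = 1 / (1 + 10^+3.44 + 10^+2.99)
   = 1 / (1 + 2754.2 + 977.24) = 1/3732.5 = 0.0002679
[CO3²⁻] = α₂ × DIC = 0.0002679 × 0.614 = 0.0001645 mmol/L = 0.1645 μmol/L
Ksp = 10^(−8.45) = 3.548×10^-9
Ω = [Ca²⁺][CO3²⁻]/Ksp = (1.84×10^-3)(1.645×10^-7) / 3.548×10^-9 = 0.0853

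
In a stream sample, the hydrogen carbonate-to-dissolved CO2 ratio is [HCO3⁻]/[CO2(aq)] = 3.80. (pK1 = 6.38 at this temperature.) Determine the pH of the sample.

From K1 = [H⁺][HCO3⁻]/[CO2(aq)]:  pH = pK1 + log₁₀([HCO3⁻]/[CO2(aq)])
log₁₀(3.80) = +0.580
pH = 6.38 + (+0.580) = 6.96

pH = 6.96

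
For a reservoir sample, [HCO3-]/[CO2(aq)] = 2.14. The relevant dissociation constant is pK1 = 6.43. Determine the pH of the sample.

pH = 6.76

From K1 = [H⁺][HCO3-]/[CO2(aq)]:  pH = pK1 + log₁₀([HCO3-]/[CO2(aq)])
log₁₀(2.14) = +0.330
pH = 6.43 + (+0.330) = 6.76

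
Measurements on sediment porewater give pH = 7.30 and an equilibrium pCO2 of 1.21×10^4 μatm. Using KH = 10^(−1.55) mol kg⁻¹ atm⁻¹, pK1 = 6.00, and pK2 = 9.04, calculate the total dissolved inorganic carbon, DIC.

DIC = 7.27 mmol/kg

[CO2*] = KH · pCO2 = 10^(−1.55) × 1.21×10^4×10^-6 = 3.410×10^-4 mol/kg
α₀ = 1/(1 + K1/[H⁺] + K1K2/[H⁺]²) = 1/(1 + 10^+1.30 + 10^-0.44) = 0.04691
DIC = [CO2*]/α₀ = 3.410×10^-4 / 0.04691 = 7.27 mmol/kg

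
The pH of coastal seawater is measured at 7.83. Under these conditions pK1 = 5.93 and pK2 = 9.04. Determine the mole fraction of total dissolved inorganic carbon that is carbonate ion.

α₂ = 0.0574

α₂ = 1 / (1 + [H⁺]/K2 + [H⁺]²/(K1K2)) = 1 / (1 + 10^+1.21 + 10^-0.69)
   = 1 / (1 + 16.218 + 0.20417) = 1/17.422 = 0.05740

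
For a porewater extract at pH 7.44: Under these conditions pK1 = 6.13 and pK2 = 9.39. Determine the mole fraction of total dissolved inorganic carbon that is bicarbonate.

α₁ = 0.943

α₁ = 1 / (1 + [H⁺]/K1 + K2/[H⁺]) = 1 / (1 + 10^-1.31 + 10^-1.95)
   = 1 / (1 + 0.048978 + 0.011220) = 1/1.0602 = 0.9432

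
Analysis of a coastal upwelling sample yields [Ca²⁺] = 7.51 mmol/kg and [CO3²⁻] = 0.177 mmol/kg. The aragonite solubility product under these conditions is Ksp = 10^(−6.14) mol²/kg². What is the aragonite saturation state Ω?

Ksp = 10^(−6.14) = 7.244×10^-7
Ω = [Ca²⁺][CO3²⁻]/Ksp = (7.51×10^-3)(0.177×10^-3) / 7.244×10^-7 = 1.83

Ω = 1.83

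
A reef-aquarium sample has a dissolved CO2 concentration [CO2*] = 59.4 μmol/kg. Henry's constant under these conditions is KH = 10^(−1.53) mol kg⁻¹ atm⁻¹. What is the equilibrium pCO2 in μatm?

KH = 10^(−1.53) = 2.951×10^-2 mol kg⁻¹ atm⁻¹
pCO2 = [CO2*]/KH = 59.4×10^-6 / 2.951×10^-2 = 2.01×10^-3 atm = 2010 μatm

pCO2 = 2010 μatm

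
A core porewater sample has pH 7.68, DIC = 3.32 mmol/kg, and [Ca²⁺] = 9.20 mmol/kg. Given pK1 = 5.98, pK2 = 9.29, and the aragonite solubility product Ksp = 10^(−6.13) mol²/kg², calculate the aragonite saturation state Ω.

Ω = 0.968

α₂ = 1 / (1 + [H⁺]/K2 + [H⁺]²/(K1K2)) = 1 / (1 + 10^+1.61 + 10^-0.09)
   = 1 / (1 + 40.738 + 0.81283) = 1/42.551 = 0.02350
[CO3²⁻] = α₂ × DIC = 0.02350 × 3.32 = 0.07802 mmol/kg
Ksp = 10^(−6.13) = 7.413×10^-7
Ω = [Ca²⁺][CO3²⁻]/Ksp = (9.20×10^-3)(7.802×10^-5) / 7.413×10^-7 = 0.968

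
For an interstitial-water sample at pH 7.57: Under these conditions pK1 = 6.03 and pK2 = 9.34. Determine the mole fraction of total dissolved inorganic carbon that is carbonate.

α₂ = 1 / (1 + [H⁺]/K2 + [H⁺]²/(K1K2)) = 1 / (1 + 10^+1.77 + 10^+0.23)
   = 1 / (1 + 58.884 + 1.6982) = 1/61.583 = 0.01624

α₂ = 0.0162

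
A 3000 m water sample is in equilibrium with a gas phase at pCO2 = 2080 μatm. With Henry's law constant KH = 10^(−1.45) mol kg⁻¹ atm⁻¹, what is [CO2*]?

[CO2*] = 73.8 μmol/kg

KH = 10^(−1.45) = 3.548×10^-2 mol kg⁻¹ atm⁻¹
[CO2*] = KH · pCO2 = 3.548×10^-2 × 2080×10^-6 atm = 7.38×10^-5 mol/kg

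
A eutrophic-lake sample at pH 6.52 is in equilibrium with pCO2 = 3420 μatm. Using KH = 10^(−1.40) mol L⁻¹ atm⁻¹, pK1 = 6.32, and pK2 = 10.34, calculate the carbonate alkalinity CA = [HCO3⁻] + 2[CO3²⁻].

[CO2*] = KH · pCO2 = 10^(−1.40) × 3420×10^-6 = 1.362×10^-4 mol/L
α₀ = 1/(1 + K1/[H⁺] + K1K2/[H⁺]²) = 1/(1 + 10^+0.20 + 10^-3.62) = 0.3868
DIC = [CO2*]/α₀ = 1.362×10^-4 / 0.3868 = 0.3520 mmol/L
CA = (α₁ + 2α₂)·DIC = (0.6131 + 2×9.279×10^-5) × 0.3520 = 0.216 mmol/L

CA = 0.216 mmol/L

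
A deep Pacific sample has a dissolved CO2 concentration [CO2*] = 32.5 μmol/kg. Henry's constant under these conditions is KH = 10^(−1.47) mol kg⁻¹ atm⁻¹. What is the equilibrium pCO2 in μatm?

pCO2 = 959 μatm

KH = 10^(−1.47) = 3.388×10^-2 mol kg⁻¹ atm⁻¹
pCO2 = [CO2*]/KH = 32.5×10^-6 / 3.388×10^-2 = 9.59×10^-4 atm = 959 μatm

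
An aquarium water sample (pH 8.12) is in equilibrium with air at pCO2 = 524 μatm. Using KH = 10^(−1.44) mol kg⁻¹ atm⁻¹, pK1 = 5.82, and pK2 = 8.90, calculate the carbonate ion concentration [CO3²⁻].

[CO2*] = KH · pCO2 = 10^(−1.44) × 524×10^-6 = 1.903×10^-5 mol/kg
α₀ = 1/(1 + K1/[H⁺] + K1K2/[H⁺]²) = 1/(1 + 10^+2.30 + 10^+1.52) = 0.004280
DIC = [CO2*]/α₀ = 1.903×10^-5 / 0.004280 = 4.445 mmol/kg
[CO3²⁻] = α₂·DIC; α₂ = 0.1417, so [CO3²⁻] = 0.1417 × 4.445 = 0.630 mmol/kg

[CO3²⁻] = 0.630 mmol/kg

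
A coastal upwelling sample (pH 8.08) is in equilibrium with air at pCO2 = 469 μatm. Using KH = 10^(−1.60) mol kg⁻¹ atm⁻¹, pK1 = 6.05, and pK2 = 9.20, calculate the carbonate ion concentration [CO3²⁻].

[CO3²⁻] = 0.0958 mmol/kg

[CO2*] = KH · pCO2 = 10^(−1.60) × 469×10^-6 = 1.178×10^-5 mol/kg
α₀ = 1/(1 + K1/[H⁺] + K1K2/[H⁺]²) = 1/(1 + 10^+2.03 + 10^+0.91) = 0.008600
DIC = [CO2*]/α₀ = 1.178×10^-5 / 0.008600 = 1.370 mmol/kg
[CO3²⁻] = α₂·DIC; α₂ = 0.06990, so [CO3²⁻] = 0.06990 × 1.370 = 0.0958 mmol/kg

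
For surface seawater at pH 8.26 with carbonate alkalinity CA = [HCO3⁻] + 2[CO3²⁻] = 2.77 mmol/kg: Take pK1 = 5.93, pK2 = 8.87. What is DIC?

CA = [HCO3⁻] + 2[CO3²⁻] = (α₁ + 2α₂)·DIC
At pH 8.26: [H⁺]/K1 = 10^-2.33 = 0.0046774, K2/[H⁺] = 10^-0.61 = 0.24547
α₁ = 1/(1 + 0.0046774 + 0.24547) = 1/1.2501 = 0.7999; α₂ = α₁·K2/[H⁺] = 0.1964
α₁ + 2α₂ = 1.1926
DIC = CA / (α₁ + 2α₂) = 2.77 / 1.1926 = 2.32 mmol/kg

DIC = 2.32 mmol/kg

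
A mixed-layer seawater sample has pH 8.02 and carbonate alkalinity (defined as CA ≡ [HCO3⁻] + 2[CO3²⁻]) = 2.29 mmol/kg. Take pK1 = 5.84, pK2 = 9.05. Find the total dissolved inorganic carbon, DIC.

CA = [HCO3⁻] + 2[CO3²⁻] = (α₁ + 2α₂)·DIC
At pH 8.02: [H⁺]/K1 = 10^-2.18 = 0.0066069, K2/[H⁺] = 10^-1.03 = 0.093325
α₁ = 1/(1 + 0.0066069 + 0.093325) = 1/1.0999 = 0.9091; α₂ = α₁·K2/[H⁺] = 0.08485
α₁ + 2α₂ = 1.0788
DIC = CA / (α₁ + 2α₂) = 2.29 / 1.0788 = 2.12 mmol/kg

DIC = 2.12 mmol/kg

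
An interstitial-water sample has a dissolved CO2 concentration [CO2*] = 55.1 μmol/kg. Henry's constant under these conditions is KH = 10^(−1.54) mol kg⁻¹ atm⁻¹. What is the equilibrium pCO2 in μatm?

KH = 10^(−1.54) = 2.884×10^-2 mol kg⁻¹ atm⁻¹
pCO2 = [CO2*]/KH = 55.1×10^-6 / 2.884×10^-2 = 1.91×10^-3 atm = 1910 μatm

pCO2 = 1910 μatm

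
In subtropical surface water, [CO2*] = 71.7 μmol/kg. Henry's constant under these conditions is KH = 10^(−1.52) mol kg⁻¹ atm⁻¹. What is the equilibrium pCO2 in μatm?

KH = 10^(−1.52) = 3.020×10^-2 mol kg⁻¹ atm⁻¹
pCO2 = [CO2*]/KH = 71.7×10^-6 / 3.020×10^-2 = 2.37×10^-3 atm = 2370 μatm

pCO2 = 2370 μatm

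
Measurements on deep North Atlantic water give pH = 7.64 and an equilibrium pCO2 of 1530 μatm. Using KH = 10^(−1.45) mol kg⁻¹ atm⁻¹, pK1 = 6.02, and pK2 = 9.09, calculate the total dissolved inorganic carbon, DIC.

[CO2*] = KH · pCO2 = 10^(−1.45) × 1530×10^-6 = 5.429×10^-5 mol/kg
α₀ = 1/(1 + K1/[H⁺] + K1K2/[H⁺]²) = 1/(1 + 10^+1.62 + 10^+0.17) = 0.02264
DIC = [CO2*]/α₀ = 5.429×10^-5 / 0.02264 = 2.40 mmol/kg

DIC = 2.40 mmol/kg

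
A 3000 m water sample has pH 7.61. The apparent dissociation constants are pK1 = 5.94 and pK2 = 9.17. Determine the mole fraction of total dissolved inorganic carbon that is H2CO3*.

α₀ = 1 / (1 + K1/[H⁺] + K1K2/[H⁺]²) = 1 / (1 + 10^+1.67 + 10^+0.11)
   = 1 / (1 + 46.774 + 1.2882) = 1/49.062 = 0.02038

α₀ = 0.0204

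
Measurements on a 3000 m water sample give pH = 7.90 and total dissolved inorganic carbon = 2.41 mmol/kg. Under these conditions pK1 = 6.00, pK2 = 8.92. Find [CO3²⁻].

α₂ = 1 / (1 + [H⁺]/K2 + [H⁺]²/(K1K2)) = 1 / (1 + 10^+1.02 + 10^-0.88)
   = 1 / (1 + 10.471 + 0.13183) = 1/11.603 = 0.08618
[CO3²⁻] = α₂ × DIC = 0.08618 × 2.41 = 0.208 mmol/kg

[CO3²⁻] = 0.208 mmol/kg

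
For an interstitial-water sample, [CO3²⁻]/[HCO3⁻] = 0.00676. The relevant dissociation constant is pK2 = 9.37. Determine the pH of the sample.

pH = 7.20

From K2 = [H⁺][CO3²⁻]/[HCO3⁻]:  pH = pK2 + log₁₀([CO3²⁻]/[HCO3⁻])
log₁₀(0.00676) = -2.170
pH = 9.37 + (-2.170) = 7.20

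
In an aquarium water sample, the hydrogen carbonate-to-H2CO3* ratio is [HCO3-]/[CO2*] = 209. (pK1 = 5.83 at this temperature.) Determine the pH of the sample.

From K1 = [H⁺][HCO3-]/[CO2*]:  pH = pK1 + log₁₀([HCO3-]/[CO2*])
log₁₀(209) = +2.320
pH = 5.83 + (+2.320) = 8.15

pH = 8.15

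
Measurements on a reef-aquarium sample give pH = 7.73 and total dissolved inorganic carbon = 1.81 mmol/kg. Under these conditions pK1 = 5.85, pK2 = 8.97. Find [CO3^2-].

[CO3²⁻] = 0.0973 mmol/kg

α₂ = 1 / (1 + [H⁺]/K2 + [H⁺]²/(K1K2)) = 1 / (1 + 10^+1.24 + 10^-0.64)
   = 1 / (1 + 17.378 + 0.22909) = 1/18.607 = 0.05374
[CO3²⁻] = α₂ × DIC = 0.05374 × 1.81 = 0.0973 mmol/kg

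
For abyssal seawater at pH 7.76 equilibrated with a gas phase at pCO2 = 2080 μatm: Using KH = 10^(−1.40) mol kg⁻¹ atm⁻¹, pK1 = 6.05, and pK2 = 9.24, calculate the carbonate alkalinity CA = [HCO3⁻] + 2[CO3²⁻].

[CO2*] = KH · pCO2 = 10^(−1.40) × 2080×10^-6 = 8.281×10^-5 mol/kg
α₀ = 1/(1 + K1/[H⁺] + K1K2/[H⁺]²) = 1/(1 + 10^+1.71 + 10^+0.23) = 0.01852
DIC = [CO2*]/α₀ = 8.281×10^-5 / 0.01852 = 4.470 mmol/kg
CA = (α₁ + 2α₂)·DIC = (0.9500 + 2×0.03146) × 4.470 = 4.53 mmol/kg

CA = 4.53 mmol/kg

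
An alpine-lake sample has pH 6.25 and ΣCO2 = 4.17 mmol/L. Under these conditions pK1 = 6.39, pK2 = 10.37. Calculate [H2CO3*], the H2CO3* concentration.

[CO2*] = 2.42 mmol/L

α₀ = 1 / (1 + K1/[H⁺] + K1K2/[H⁺]²) = 1 / (1 + 10^-0.14 + 10^-4.26)
   = 1 / (1 + 0.72444 + 5.4954×10^-5) = 1/1.7245 = 0.5799
[CO2*] = α₀ × DIC = 0.5799 × 4.17 = 2.42 mmol/L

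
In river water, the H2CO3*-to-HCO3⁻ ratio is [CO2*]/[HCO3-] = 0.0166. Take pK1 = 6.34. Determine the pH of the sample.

pH = 8.12

From K1 = [H⁺][HCO3-]/[CO2*]:  pH = pK1 − log₁₀([CO2*]/[HCO3-])
log₁₀(0.0166) = -1.780
pH = 6.34 − (-1.780) = 8.12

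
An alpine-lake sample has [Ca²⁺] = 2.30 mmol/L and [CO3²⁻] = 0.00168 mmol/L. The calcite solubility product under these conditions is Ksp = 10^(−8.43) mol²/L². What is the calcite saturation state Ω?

Ksp = 10^(−8.43) = 3.715×10^-9
Ω = [Ca²⁺][CO3²⁻]/Ksp = (2.30×10^-3)(0.00168×10^-3) / 3.715×10^-9 = 1.04

Ω = 1.04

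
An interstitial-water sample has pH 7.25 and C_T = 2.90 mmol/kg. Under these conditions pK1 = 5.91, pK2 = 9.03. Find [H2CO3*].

[CO2*] = 0.125 mmol/kg

α₀ = 1 / (1 + K1/[H⁺] + K1K2/[H⁺]²) = 1 / (1 + 10^+1.34 + 10^-0.44)
   = 1 / (1 + 21.878 + 0.36308) = 1/23.241 = 0.04303
[CO2*] = α₀ × DIC = 0.04303 × 2.90 = 0.125 mmol/kg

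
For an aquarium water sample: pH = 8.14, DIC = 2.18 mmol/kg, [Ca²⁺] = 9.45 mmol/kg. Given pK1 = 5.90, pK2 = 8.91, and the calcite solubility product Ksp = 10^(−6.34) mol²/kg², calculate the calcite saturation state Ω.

α₂ = 1 / (1 + [H⁺]/K2 + [H⁺]²/(K1K2)) = 1 / (1 + 10^+0.77 + 10^-1.47)
   = 1 / (1 + 5.8884 + 0.033884) = 1/6.9223 = 0.1445
[CO3²⁻] = α₂ × DIC = 0.1445 × 2.18 = 0.3149 mmol/kg
Ksp = 10^(−6.34) = 4.571×10^-7
Ω = [Ca²⁺][CO3²⁻]/Ksp = (9.45×10^-3)(3.149×10^-4) / 4.571×10^-7 = 6.51

Ω = 6.51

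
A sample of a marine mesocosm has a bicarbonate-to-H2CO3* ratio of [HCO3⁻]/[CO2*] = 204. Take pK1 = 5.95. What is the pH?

pH = 8.26

From K1 = [H⁺][HCO3⁻]/[CO2*]:  pH = pK1 + log₁₀([HCO3⁻]/[CO2*])
log₁₀(204) = +2.310
pH = 5.95 + (+2.310) = 8.26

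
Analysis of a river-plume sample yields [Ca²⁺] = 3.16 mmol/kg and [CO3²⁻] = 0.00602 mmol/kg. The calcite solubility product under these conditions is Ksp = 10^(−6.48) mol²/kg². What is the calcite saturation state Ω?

Ω = 0.0574

Ksp = 10^(−6.48) = 3.311×10^-7
Ω = [Ca²⁺][CO3²⁻]/Ksp = (3.16×10^-3)(0.00602×10^-3) / 3.311×10^-7 = 0.0574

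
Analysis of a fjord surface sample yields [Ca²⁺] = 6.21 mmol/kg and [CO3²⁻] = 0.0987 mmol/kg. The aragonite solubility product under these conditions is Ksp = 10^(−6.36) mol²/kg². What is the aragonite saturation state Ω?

Ksp = 10^(−6.36) = 4.365×10^-7
Ω = [Ca²⁺][CO3²⁻]/Ksp = (6.21×10^-3)(0.0987×10^-3) / 4.365×10^-7 = 1.40

Ω = 1.40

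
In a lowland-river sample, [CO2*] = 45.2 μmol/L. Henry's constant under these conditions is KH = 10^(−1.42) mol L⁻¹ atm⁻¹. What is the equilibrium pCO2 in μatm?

KH = 10^(−1.42) = 3.802×10^-2 mol L⁻¹ atm⁻¹
pCO2 = [CO2*]/KH = 45.2×10^-6 / 3.802×10^-2 = 1.19×10^-3 atm = 1190 μatm

pCO2 = 1190 μatm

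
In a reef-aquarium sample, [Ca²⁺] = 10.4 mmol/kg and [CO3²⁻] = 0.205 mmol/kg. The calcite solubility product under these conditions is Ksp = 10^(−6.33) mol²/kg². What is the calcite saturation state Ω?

Ω = 4.56

Ksp = 10^(−6.33) = 4.677×10^-7
Ω = [Ca²⁺][CO3²⁻]/Ksp = (10.4×10^-3)(0.205×10^-3) / 4.677×10^-7 = 4.56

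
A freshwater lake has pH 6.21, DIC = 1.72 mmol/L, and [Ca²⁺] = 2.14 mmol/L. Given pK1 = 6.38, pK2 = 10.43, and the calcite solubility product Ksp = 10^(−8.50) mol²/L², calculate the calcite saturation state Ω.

α₂ = 1 / (1 + [H⁺]/K2 + [H⁺]²/(K1K2)) = 1 / (1 + 10^+4.22 + 10^+4.39)
   = 1 / (1 + 1.6596×10^4 + 2.4547×10^4) = 1/4.1144×10^4 = 2.430×10^-5
[CO3²⁻] = α₂ × DIC = 2.430×10^-5 × 1.72 = 4.180×10^-5 mmol/L = 0.04180 μmol/L
Ksp = 10^(−8.50) = 3.162×10^-9
Ω = [Ca²⁺][CO3²⁻]/Ksp = (2.14×10^-3)(4.180×10^-8) / 3.162×10^-9 = 0.0283

Ω = 0.0283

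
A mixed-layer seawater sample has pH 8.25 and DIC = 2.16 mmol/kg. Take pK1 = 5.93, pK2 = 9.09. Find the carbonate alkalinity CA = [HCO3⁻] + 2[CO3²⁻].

CA = 2.42 mmol/kg

CA = [HCO3⁻] + 2[CO3²⁻] = (α₁ + 2α₂)·DIC
At pH 8.25: [H⁺]/K1 = 10^-2.32 = 0.0047863, K2/[H⁺] = 10^-0.84 = 0.14454
α₁ = 1/(1 + 0.0047863 + 0.14454) = 1/1.1493 = 0.8701; α₂ = α₁·K2/[H⁺] = 0.1258
α₁ + 2α₂ = 1.1216
CA = 1.1216 × 2.16 = 2.42 mmol/kg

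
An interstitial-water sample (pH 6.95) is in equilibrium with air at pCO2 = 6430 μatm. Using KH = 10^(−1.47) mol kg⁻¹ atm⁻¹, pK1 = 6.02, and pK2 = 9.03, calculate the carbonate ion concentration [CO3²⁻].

[CO2*] = KH · pCO2 = 10^(−1.47) × 6430×10^-6 = 2.179×10^-4 mol/kg
α₀ = 1/(1 + K1/[H⁺] + K1K2/[H⁺]²) = 1/(1 + 10^+0.93 + 10^-1.15) = 0.1044
DIC = [CO2*]/α₀ = 2.179×10^-4 / 0.1044 = 2.088 mmol/kg
[CO3²⁻] = α₂·DIC; α₂ = 0.007388, so [CO3²⁻] = 0.007388 × 2.088 = 0.0154 mmol/kg = 15.4 μmol/kg

[CO3²⁻] = 15.4 μmol/kg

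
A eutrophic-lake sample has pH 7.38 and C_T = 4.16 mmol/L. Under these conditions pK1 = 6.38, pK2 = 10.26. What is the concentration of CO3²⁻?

[CO3²⁻] = 4.98 μmol/L

α₂ = 1 / (1 + [H⁺]/K2 + [H⁺]²/(K1K2)) = 1 / (1 + 10^+2.88 + 10^+1.88)
   = 1 / (1 + 758.58 + 75.858) = 1/835.44 = 0.001197
[CO3²⁻] = α₂ × DIC = 0.001197 × 4.16 = 0.00498 mmol/L = 4.98 μmol/L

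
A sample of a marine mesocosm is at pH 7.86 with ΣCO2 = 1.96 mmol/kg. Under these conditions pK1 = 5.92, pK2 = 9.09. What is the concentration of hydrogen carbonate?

[HCO3⁻] = 1.83 mmol/kg

α₁ = 1 / (1 + [H⁺]/K1 + K2/[H⁺]) = 1 / (1 + 10^-1.94 + 10^-1.23)
   = 1 / (1 + 0.011482 + 0.058884) = 1/1.0704 = 0.9343
[HCO3⁻] = α₁ × DIC = 0.9343 × 1.96 = 1.83 mmol/kg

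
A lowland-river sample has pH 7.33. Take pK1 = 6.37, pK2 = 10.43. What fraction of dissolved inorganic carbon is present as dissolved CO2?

α₀ = 1 / (1 + K1/[H⁺] + K1K2/[H⁺]²) = 1 / (1 + 10^+0.96 + 10^-2.14)
   = 1 / (1 + 9.1201 + 0.0072444) = 1/10.127 = 0.09874

α₀ = 0.0987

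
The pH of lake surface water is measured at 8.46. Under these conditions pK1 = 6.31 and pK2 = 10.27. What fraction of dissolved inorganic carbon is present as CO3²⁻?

α₂ = 1 / (1 + [H⁺]/K2 + [H⁺]²/(K1K2)) = 1 / (1 + 10^+1.81 + 10^-0.34)
   = 1 / (1 + 64.565 + 0.45709) = 1/66.023 = 0.01515

α₂ = 0.0151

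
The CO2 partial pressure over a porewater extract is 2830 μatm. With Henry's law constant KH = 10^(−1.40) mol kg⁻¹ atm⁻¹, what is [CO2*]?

[CO2*] = 113 μmol/kg

KH = 10^(−1.40) = 3.981×10^-2 mol kg⁻¹ atm⁻¹
[CO2*] = KH · pCO2 = 3.981×10^-2 × 2830×10^-6 atm = 1.13×10^-4 mol/kg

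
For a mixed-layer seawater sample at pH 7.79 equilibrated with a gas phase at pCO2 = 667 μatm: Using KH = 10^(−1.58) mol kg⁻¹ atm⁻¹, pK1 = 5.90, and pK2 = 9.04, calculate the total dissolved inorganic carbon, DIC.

[CO2*] = KH · pCO2 = 10^(−1.58) × 667×10^-6 = 1.754×10^-5 mol/kg
α₀ = 1/(1 + K1/[H⁺] + K1K2/[H⁺]²) = 1/(1 + 10^+1.89 + 10^+0.64) = 0.01205
DIC = [CO2*]/α₀ = 1.754×10^-5 / 0.01205 = 1.46 mmol/kg

DIC = 1.46 mmol/kg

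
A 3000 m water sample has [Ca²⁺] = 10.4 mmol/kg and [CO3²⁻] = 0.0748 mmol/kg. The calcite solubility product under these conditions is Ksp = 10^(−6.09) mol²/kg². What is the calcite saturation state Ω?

Ksp = 10^(−6.09) = 8.128×10^-7
Ω = [Ca²⁺][CO3²⁻]/Ksp = (10.4×10^-3)(0.0748×10^-3) / 8.128×10^-7 = 0.957

Ω = 0.957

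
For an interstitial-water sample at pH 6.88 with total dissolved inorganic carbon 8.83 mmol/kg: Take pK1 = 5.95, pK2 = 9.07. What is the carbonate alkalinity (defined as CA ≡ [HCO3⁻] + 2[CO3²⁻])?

CA = [HCO3⁻] + 2[CO3²⁻] = (α₁ + 2α₂)·DIC
At pH 6.88: [H⁺]/K1 = 10^-0.93 = 0.11749, K2/[H⁺] = 10^-2.19 = 0.0064565
α₁ = 1/(1 + 0.11749 + 0.0064565) = 1/1.1239 = 0.8897; α₂ = α₁·K2/[H⁺] = 0.005745
α₁ + 2α₂ = 0.9012
CA = 0.9012 × 8.83 = 7.96 mmol/kg

CA = 7.96 mmol/kg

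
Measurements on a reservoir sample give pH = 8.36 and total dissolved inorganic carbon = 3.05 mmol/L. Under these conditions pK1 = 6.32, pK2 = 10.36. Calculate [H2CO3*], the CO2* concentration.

[CO2*] = 0.0273 mmol/L

α₀ = 1 / (1 + K1/[H⁺] + K1K2/[H⁺]²) = 1 / (1 + 10^+2.04 + 10^+0.04)
   = 1 / (1 + 109.65 + 1.0965) = 1/111.74 = 0.008949
[CO2*] = α₀ × DIC = 0.008949 × 3.05 = 0.0273 mmol/L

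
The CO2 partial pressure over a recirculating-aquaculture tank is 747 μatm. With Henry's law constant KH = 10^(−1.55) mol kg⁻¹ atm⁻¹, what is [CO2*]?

[CO2*] = 21.1 μmol/kg

KH = 10^(−1.55) = 2.818×10^-2 mol kg⁻¹ atm⁻¹
[CO2*] = KH · pCO2 = 2.818×10^-2 × 747×10^-6 atm = 2.11×10^-5 mol/kg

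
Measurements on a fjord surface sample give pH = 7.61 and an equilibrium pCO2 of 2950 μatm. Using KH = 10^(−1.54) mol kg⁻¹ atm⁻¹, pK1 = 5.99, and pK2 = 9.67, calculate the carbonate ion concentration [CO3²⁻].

[CO2*] = KH · pCO2 = 10^(−1.54) × 2950×10^-6 = 8.508×10^-5 mol/kg
α₀ = 1/(1 + K1/[H⁺] + K1K2/[H⁺]²) = 1/(1 + 10^+1.62 + 10^-0.44) = 0.02323
DIC = [CO2*]/α₀ = 8.508×10^-5 / 0.02323 = 3.663 mmol/kg
[CO3²⁻] = α₂·DIC; α₂ = 0.008434, so [CO3²⁻] = 0.008434 × 3.663 = 0.0309 mmol/kg

[CO3²⁻] = 0.0309 mmol/kg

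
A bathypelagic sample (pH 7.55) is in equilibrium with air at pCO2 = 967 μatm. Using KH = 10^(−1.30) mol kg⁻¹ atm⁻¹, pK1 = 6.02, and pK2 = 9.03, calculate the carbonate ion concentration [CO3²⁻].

[CO3²⁻] = 0.0544 mmol/kg

[CO2*] = KH · pCO2 = 10^(−1.30) × 967×10^-6 = 4.846×10^-5 mol/kg
α₀ = 1/(1 + K1/[H⁺] + K1K2/[H⁺]²) = 1/(1 + 10^+1.53 + 10^+0.05) = 0.02777
DIC = [CO2*]/α₀ = 4.846×10^-5 / 0.02777 = 1.745 mmol/kg
[CO3²⁻] = α₂·DIC; α₂ = 0.03116, so [CO3²⁻] = 0.03116 × 1.745 = 0.0544 mmol/kg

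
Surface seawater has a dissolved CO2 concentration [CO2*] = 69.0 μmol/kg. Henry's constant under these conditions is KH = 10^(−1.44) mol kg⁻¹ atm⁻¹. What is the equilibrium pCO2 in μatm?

KH = 10^(−1.44) = 3.631×10^-2 mol kg⁻¹ atm⁻¹
pCO2 = [CO2*]/KH = 69.0×10^-6 / 3.631×10^-2 = 1.90×10^-3 atm = 1900 μatm

pCO2 = 1900 μatm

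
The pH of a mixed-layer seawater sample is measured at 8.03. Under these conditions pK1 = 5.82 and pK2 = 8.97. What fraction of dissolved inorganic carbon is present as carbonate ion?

α₂ = 0.102

α₂ = 1 / (1 + [H⁺]/K2 + [H⁺]²/(K1K2)) = 1 / (1 + 10^+0.94 + 10^-1.27)
   = 1 / (1 + 8.7096 + 0.053703) = 1/9.7633 = 0.1024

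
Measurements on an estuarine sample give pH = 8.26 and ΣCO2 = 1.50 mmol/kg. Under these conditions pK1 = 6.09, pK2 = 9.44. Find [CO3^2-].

[CO3²⁻] = 0.0924 mmol/kg

α₂ = 1 / (1 + [H⁺]/K2 + [H⁺]²/(K1K2)) = 1 / (1 + 10^+1.18 + 10^-0.99)
   = 1 / (1 + 15.136 + 0.10233) = 1/16.238 = 0.06158
[CO3²⁻] = α₂ × DIC = 0.06158 × 1.50 = 0.0924 mmol/kg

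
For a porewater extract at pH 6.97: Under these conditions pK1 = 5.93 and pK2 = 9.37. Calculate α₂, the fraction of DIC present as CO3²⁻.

α₂ = 0.00364

α₂ = 1 / (1 + [H⁺]/K2 + [H⁺]²/(K1K2)) = 1 / (1 + 10^+2.40 + 10^+1.36)
   = 1 / (1 + 251.19 + 22.909) = 1/275.10 = 0.003635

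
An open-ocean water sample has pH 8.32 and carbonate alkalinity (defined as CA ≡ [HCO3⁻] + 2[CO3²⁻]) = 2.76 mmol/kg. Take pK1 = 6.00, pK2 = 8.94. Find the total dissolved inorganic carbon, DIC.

CA = [HCO3⁻] + 2[CO3²⁻] = (α₁ + 2α₂)·DIC
At pH 8.32: [H⁺]/K1 = 10^-2.32 = 0.0047863, K2/[H⁺] = 10^-0.62 = 0.23988
α₁ = 1/(1 + 0.0047863 + 0.23988) = 1/1.2447 = 0.8034; α₂ = α₁·K2/[H⁺] = 0.1927
α₁ + 2α₂ = 1.1889
DIC = CA / (α₁ + 2α₂) = 2.76 / 1.1889 = 2.32 mmol/kg

DIC = 2.32 mmol/kg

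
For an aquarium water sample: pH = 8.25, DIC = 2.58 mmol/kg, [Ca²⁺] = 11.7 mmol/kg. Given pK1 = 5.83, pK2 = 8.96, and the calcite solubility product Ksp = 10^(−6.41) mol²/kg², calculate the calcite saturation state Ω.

Ω = 12.6

α₂ = 1 / (1 + [H⁺]/K2 + [H⁺]²/(K1K2)) = 1 / (1 + 10^+0.71 + 10^-1.71)
   = 1 / (1 + 5.1286 + 0.019498) = 1/6.1481 = 0.1627
[CO3²⁻] = α₂ × DIC = 0.1627 × 2.58 = 0.4196 mmol/kg
Ksp = 10^(−6.41) = 3.890×10^-7
Ω = [Ca²⁺][CO3²⁻]/Ksp = (11.7×10^-3)(4.196×10^-4) / 3.890×10^-7 = 12.6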